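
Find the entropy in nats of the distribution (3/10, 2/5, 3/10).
1.0889 nats

Shannon entropy is H(X) = -Σ p(x) log p(x).

For P = (3/10, 2/5, 3/10):
H = -3/10 × log_e(3/10) -2/5 × log_e(2/5) -3/10 × log_e(3/10)
H = 1.0889 nats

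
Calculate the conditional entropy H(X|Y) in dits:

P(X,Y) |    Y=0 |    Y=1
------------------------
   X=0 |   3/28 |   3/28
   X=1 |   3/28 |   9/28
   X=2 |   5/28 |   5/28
0.4465 dits

Using the chain rule: H(X|Y) = H(X,Y) - H(Y)

First, compute H(X,Y) = 0.7374 dits

Marginal P(Y) = (11/28, 17/28)
H(Y) = 0.2910 dits

H(X|Y) = H(X,Y) - H(Y) = 0.7374 - 0.2910 = 0.4465 dits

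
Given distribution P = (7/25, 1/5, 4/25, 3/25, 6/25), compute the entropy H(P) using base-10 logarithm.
0.6812 dits

Shannon entropy is H(X) = -Σ p(x) log p(x).

For P = (7/25, 1/5, 4/25, 3/25, 6/25):
H = -7/25 × log_10(7/25) -1/5 × log_10(1/5) -4/25 × log_10(4/25) -3/25 × log_10(3/25) -6/25 × log_10(6/25)
H = 0.6812 dits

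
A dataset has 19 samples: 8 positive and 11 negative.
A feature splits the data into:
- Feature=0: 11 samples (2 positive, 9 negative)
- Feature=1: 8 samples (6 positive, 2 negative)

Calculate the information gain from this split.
0.2443 bits

Information Gain = H(Y) - H(Y|Feature)

Before split:
P(positive) = 8/19 = 0.4211
H(Y) = 0.9819 bits

After split:
Feature=0: H = 0.6840 bits (weight = 11/19)
Feature=1: H = 0.8113 bits (weight = 8/19)
H(Y|Feature) = (11/19)×0.6840 + (8/19)×0.8113 = 0.7376 bits

Information Gain = 0.9819 - 0.7376 = 0.2443 bits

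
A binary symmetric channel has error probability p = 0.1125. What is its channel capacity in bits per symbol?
0.4926 bits

For a binary symmetric channel (BSC) with error probability p:
Capacity C = 1 - H(p) bits per symbol

where H(p) = -p log₂(p) - (1-p) log₂(1-p) is the binary entropy function.

H(0.1125) = 0.5074 bits
C = 1 - 0.5074 = 0.4926 bits per symbol

This means we can reliably transmit up to 0.4926 bits of information per channel use.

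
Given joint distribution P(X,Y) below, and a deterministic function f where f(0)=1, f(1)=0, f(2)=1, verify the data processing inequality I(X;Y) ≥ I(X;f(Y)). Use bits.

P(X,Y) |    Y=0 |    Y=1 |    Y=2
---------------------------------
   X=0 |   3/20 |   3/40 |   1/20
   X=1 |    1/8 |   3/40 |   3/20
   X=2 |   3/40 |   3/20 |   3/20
I(X;Y) = 0.0801, I(X;f(Y)) = 0.0224, inequality holds: 0.0801 ≥ 0.0224

Data Processing Inequality: For any Markov chain X → Y → Z, we have I(X;Y) ≥ I(X;Z).

Here Z = f(Y) is a deterministic function of Y, forming X → Y → Z.

Original I(X;Y) = 0.0801 bits

After applying f:
P(X,Z) where Z=f(Y):
- P(X,Z=0) = P(X,Y=1)
- P(X,Z=1) = P(X,Y=0) + P(X,Y=2)

I(X;Z) = I(X;f(Y)) = 0.0224 bits

Verification: 0.0801 ≥ 0.0224 ✓

Information cannot be created by processing; the function f can only lose information about X.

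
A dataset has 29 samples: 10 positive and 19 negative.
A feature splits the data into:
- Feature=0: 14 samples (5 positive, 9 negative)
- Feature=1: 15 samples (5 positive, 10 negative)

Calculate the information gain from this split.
0.0005 bits

Information Gain = H(Y) - H(Y|Feature)

Before split:
P(positive) = 10/29 = 0.3448
H(Y) = 0.9294 bits

After split:
Feature=0: H = 0.9403 bits (weight = 14/29)
Feature=1: H = 0.9183 bits (weight = 15/29)
H(Y|Feature) = (14/29)×0.9403 + (15/29)×0.9183 = 0.9289 bits

Information Gain = 0.9294 - 0.9289 = 0.0005 bits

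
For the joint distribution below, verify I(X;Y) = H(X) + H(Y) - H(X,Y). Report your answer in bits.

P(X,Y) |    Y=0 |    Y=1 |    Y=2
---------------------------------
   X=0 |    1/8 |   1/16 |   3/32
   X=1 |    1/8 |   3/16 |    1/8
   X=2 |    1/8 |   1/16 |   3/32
I(X;Y) = 0.0375 bits

Mutual information has multiple equivalent forms:
- I(X;Y) = H(X) - H(X|Y)
- I(X;Y) = H(Y) - H(Y|X)
- I(X;Y) = H(X) + H(Y) - H(X,Y)

Computing all quantities:
H(X) = 1.5512, H(Y) = 1.5794, H(X,Y) = 3.0931
H(X|Y) = 1.5137, H(Y|X) = 1.5419

Verification:
H(X) - H(X|Y) = 1.5512 - 1.5137 = 0.0375
H(Y) - H(Y|X) = 1.5794 - 1.5419 = 0.0375
H(X) + H(Y) - H(X,Y) = 1.5512 + 1.5794 - 3.0931 = 0.0375

All forms give I(X;Y) = 0.0375 bits. ✓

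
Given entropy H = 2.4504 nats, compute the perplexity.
11.5930

Perplexity is e^H (or exp(H) for natural log).

H = 2.4504 nats
Perplexity = e^2.4504 = 11.5930

Interpretation: The model's uncertainty is equivalent to choosing uniformly among 11.6 options.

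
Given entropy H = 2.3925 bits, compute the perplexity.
5.2507

Perplexity is 2^H (or exp(H) for natural log).

H = 2.3925 bits
Perplexity = 2^2.3925 = 5.2507

Interpretation: The model's uncertainty is equivalent to choosing uniformly among 5.3 options.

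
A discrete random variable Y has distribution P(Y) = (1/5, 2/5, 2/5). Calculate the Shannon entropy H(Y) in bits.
1.5219 bits

Shannon entropy is H(X) = -Σ p(x) log p(x).

For P = (1/5, 2/5, 2/5):
H = -1/5 × log_2(1/5) -2/5 × log_2(2/5) -2/5 × log_2(2/5)
H = 1.5219 bits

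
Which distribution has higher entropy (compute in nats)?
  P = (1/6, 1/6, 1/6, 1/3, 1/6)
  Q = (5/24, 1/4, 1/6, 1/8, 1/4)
Q

Computing entropies in nats:
H(P) = 1.5607
H(Q) = 1.5785

Distribution Q has higher entropy.

Intuition: The distribution closer to uniform (more spread out) has higher entropy.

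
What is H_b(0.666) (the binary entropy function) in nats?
0.6370 nats

The binary entropy function is:
H(p) = -p log(p) - (1-p) log(1-p)

H(0.666) = -0.666 × log_e(0.666) - 0.334 × log_e(0.334)
H(0.666) = 0.6370 nats

Note: Binary entropy is maximized at p=0.5 (H=1 bit) and minimized at p=0 or p=1 (H=0).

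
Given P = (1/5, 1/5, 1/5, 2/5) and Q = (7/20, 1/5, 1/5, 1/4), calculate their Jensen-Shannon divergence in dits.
0.0083 dits

Jensen-Shannon divergence is:
JSD(P||Q) = 0.5 × D_KL(P||M) + 0.5 × D_KL(Q||M)
where M = 0.5 × (P + Q) is the mixture distribution.

M = 0.5 × (1/5, 1/5, 1/5, 2/5) + 0.5 × (7/20, 1/5, 1/5, 1/4) = (11/40, 1/5, 1/5, 13/40)

D_KL(P||M) = 0.0084 dits
D_KL(Q||M) = 0.0082 dits

JSD(P||Q) = 0.5 × 0.0084 + 0.5 × 0.0082 = 0.0083 dits

Unlike KL divergence, JSD is symmetric and bounded: 0 ≤ JSD ≤ log(2).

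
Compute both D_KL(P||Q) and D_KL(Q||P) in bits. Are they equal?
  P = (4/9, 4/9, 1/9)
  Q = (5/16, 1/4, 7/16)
D_KL(P||Q) = 0.3751, D_KL(Q||P) = 0.4987

KL divergence is not symmetric: D_KL(P||Q) ≠ D_KL(Q||P) in general.

D_KL(P||Q) = 0.3751 bits
D_KL(Q||P) = 0.4987 bits

No, they are not equal!

This asymmetry is why KL divergence is not a true distance metric.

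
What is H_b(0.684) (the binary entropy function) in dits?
0.2709 dits

The binary entropy function is:
H(p) = -p log(p) - (1-p) log(1-p)

H(0.684) = -0.684 × log_10(0.684) - 0.316 × log_10(0.316)
H(0.684) = 0.2709 dits

Note: Binary entropy is maximized at p=0.5 (H=1 bit) and minimized at p=0 or p=1 (H=0).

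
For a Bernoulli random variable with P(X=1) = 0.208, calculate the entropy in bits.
0.7376 bits

The binary entropy function is:
H(p) = -p log(p) - (1-p) log(1-p)

H(0.208) = -0.208 × log_2(0.208) - 0.792 × log_2(0.792)
H(0.208) = 0.7376 bits

Note: Binary entropy is maximized at p=0.5 (H=1 bit) and minimized at p=0 or p=1 (H=0).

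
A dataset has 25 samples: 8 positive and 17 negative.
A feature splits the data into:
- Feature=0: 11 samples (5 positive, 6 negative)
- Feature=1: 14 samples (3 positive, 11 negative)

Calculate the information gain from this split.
0.0472 bits

Information Gain = H(Y) - H(Y|Feature)

Before split:
P(positive) = 8/25 = 0.3200
H(Y) = 0.9044 bits

After split:
Feature=0: H = 0.9940 bits (weight = 11/25)
Feature=1: H = 0.7496 bits (weight = 14/25)
H(Y|Feature) = (11/25)×0.9940 + (14/25)×0.7496 = 0.8571 bits

Information Gain = 0.9044 - 0.8571 = 0.0472 bits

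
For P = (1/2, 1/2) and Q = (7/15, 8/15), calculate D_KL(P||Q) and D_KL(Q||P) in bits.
D_KL(P||Q) = 0.0032, D_KL(Q||P) = 0.0032

KL divergence is not symmetric: D_KL(P||Q) ≠ D_KL(Q||P) in general.

D_KL(P||Q) = 0.0032 bits
D_KL(Q||P) = 0.0032 bits

In this case they happen to be equal (to 4 decimal places).

This asymmetry is why KL divergence is not a true distance metric.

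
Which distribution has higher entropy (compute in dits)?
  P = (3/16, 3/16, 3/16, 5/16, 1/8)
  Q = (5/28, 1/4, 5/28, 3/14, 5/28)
Q

Computing entropies in dits:
H(P) = 0.6797
H(Q) = 0.6947

Distribution Q has higher entropy.

Intuition: The distribution closer to uniform (more spread out) has higher entropy.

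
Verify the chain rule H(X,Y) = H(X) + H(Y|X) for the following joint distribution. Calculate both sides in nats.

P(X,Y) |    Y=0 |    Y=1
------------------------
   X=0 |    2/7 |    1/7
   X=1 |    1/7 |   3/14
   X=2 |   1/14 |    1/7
H(X,Y) = 1.7105, H(X) = 1.0609, H(Y|X) = 0.6495 (all in nats)

Chain rule: H(X,Y) = H(X) + H(Y|X)

Left side — joint entropy directly:
H(X,Y) = -Σ p(x,y) log p(x,y) = 1.7105 nats

Right side — compute H(Y|X) from the conditional distributions:
P(X) = (3/7, 5/14, 3/14), so H(X) = 1.0609 nats
H(Y|X) = Σ_x P(X=x) · H(Y|X=x):
  P(Y|X=0) = (2/3, 1/3), H(Y|X=0) = 0.6365, weight P(X=0) = 3/7
  P(Y|X=1) = (2/5, 3/5), H(Y|X=1) = 0.6730, weight P(X=1) = 5/14
  P(Y|X=2) = (1/3, 2/3), H(Y|X=2) = 0.6365, weight P(X=2) = 3/14
H(Y|X) = 0.6495 nats

H(X) + H(Y|X) = 1.0609 + 0.6495 = 1.7105 nats

Both sides equal 1.7105 nats. ✓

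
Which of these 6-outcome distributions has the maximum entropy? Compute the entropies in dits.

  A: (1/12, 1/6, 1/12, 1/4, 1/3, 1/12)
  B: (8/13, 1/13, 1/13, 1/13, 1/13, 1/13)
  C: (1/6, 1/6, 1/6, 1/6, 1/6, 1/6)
C

For a discrete distribution over n outcomes, entropy is maximized by the uniform distribution.

Computing entropies:
H(A) = 0.7090 dits
H(B) = 0.5582 dits
H(C) = 0.7782 dits

The uniform distribution (where all probabilities equal 1/6) achieves the maximum entropy of log_10(6) = 0.7782 dits.

Distribution C has the highest entropy.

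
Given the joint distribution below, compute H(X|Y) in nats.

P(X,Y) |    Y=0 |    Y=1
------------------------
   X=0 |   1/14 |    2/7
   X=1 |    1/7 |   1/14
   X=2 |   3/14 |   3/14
0.9902 nats

Using the chain rule: H(X|Y) = H(X,Y) - H(Y)

First, compute H(X,Y) = 1.6731 nats

Marginal P(Y) = (3/7, 4/7)
H(Y) = 0.6829 nats

H(X|Y) = H(X,Y) - H(Y) = 1.6731 - 0.6829 = 0.9902 nats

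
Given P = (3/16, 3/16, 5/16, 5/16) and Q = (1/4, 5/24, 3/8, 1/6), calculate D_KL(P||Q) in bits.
0.0949 bits

KL divergence: D_KL(P||Q) = Σ p(x) log(p(x)/q(x))

Computing term by term:
  x=0: 3/16 × log_2[(3/16)/(1/4)] = 3/16 × -0.4150 = -0.0778
  x=1: 3/16 × log_2[(3/16)/(5/24)] = 3/16 × -0.1520 = -0.0285
  x=2: 5/16 × log_2[(5/16)/(3/8)] = 5/16 × -0.2630 = -0.0822
  x=3: 5/16 × log_2[(5/16)/(1/6)] = 5/16 × 0.9069 = 0.2834

D_KL(P||Q) = 0.0949 bits

Note: KL divergence is always non-negative and equals 0 iff P = Q.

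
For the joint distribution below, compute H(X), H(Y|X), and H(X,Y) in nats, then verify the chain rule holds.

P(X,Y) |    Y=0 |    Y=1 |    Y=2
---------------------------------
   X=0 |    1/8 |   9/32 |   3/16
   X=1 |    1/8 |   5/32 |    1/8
H(X,Y) = 1.7405, H(X) = 0.6755, H(Y|X) = 1.0650 (all in nats)

Chain rule: H(X,Y) = H(X) + H(Y|X)

Left side — joint entropy directly:
H(X,Y) = -Σ p(x,y) log p(x,y) = 1.7405 nats

Right side — compute H(Y|X) from the conditional distributions:
P(X) = (19/32, 13/32), so H(X) = 0.6755 nats
H(Y|X) = Σ_x P(X=x) · H(Y|X=x):
  P(Y|X=0) = (4/19, 9/19, 6/19), H(Y|X=0) = 1.0460, weight P(X=0) = 19/32
  P(Y|X=1) = (4/13, 5/13, 4/13), H(Y|X=1) = 1.0928, weight P(X=1) = 13/32
H(Y|X) = 1.0650 nats

H(X) + H(Y|X) = 0.6755 + 1.0650 = 1.7405 nats

Both sides equal 1.7405 nats. ✓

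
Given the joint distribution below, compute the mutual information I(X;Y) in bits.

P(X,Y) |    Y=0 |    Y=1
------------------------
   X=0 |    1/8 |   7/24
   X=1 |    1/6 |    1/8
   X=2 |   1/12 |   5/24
0.0481 bits

Mutual information: I(X;Y) = H(X) + H(Y) - H(X,Y)

Marginals:
P(X) = (5/12, 7/24, 7/24), H(X) = 1.5632 bits
P(Y) = (3/8, 5/8), H(Y) = 0.9544 bits

Joint entropy: H(X,Y) = 2.4695 bits

I(X;Y) = 1.5632 + 0.9544 - 2.4695 = 0.0481 bits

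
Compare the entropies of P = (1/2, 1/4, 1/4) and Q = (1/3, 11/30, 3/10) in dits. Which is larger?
Q

Computing entropies in dits:
H(P) = 0.4515
H(Q) = 0.4757

Distribution Q has higher entropy.

Intuition: The distribution closer to uniform (more spread out) has higher entropy.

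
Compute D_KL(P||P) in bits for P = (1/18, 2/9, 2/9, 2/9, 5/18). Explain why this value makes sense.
0.0000 bits

KL divergence satisfies the Gibbs inequality: D_KL(P||Q) ≥ 0 for all distributions P, Q.

D_KL(P||Q) = Σ p(x) log(p(x)/q(x))
Each term is p(x) × log_2(p(x)/p(x)) = p(x) × log_2(1) = 0, so the sum is 0.
D_KL(P||Q) = 0.0000 bits

When P = Q, the KL divergence is exactly 0, as there is no 'divergence' between identical distributions.

This non-negativity is a fundamental property: relative entropy cannot be negative because it measures how different Q is from P.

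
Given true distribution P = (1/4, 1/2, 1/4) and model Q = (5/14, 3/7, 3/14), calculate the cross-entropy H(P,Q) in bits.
1.5382 bits

Cross-entropy: H(P,Q) = -Σ p(x) log q(x)

Alternatively: H(P,Q) = H(P) + D_KL(P||Q)
H(P) = 1.5000 bits
D_KL(P||Q) = 0.0382 bits

H(P,Q) = 1.5000 + 0.0382 = 1.5382 bits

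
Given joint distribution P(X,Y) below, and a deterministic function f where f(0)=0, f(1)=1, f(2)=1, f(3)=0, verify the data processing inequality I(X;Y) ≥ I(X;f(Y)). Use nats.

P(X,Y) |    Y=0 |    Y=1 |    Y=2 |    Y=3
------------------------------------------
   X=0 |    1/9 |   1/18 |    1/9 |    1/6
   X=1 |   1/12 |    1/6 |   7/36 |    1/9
I(X;Y) = 0.0420, I(X;f(Y)) = 0.0379, inequality holds: 0.0420 ≥ 0.0379

Data Processing Inequality: For any Markov chain X → Y → Z, we have I(X;Y) ≥ I(X;Z).

Here Z = f(Y) is a deterministic function of Y, forming X → Y → Z.

Original I(X;Y) = 0.0420 nats

After applying f:
P(X,Z) where Z=f(Y):
- P(X,Z=0) = P(X,Y=0) + P(X,Y=3)
- P(X,Z=1) = P(X,Y=1) + P(X,Y=2)

I(X;Z) = I(X;f(Y)) = 0.0379 nats

Verification: 0.0420 ≥ 0.0379 ✓

Information cannot be created by processing; the function f can only lose information about X.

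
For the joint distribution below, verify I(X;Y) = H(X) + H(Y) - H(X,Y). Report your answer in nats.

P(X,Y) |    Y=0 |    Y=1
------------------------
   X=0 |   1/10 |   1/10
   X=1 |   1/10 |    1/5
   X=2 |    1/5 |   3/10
I(X;Y) = 0.0069 nats

Mutual information has multiple equivalent forms:
- I(X;Y) = H(X) - H(X|Y)
- I(X;Y) = H(Y) - H(Y|X)
- I(X;Y) = H(X) + H(Y) - H(X,Y)

Computing all quantities:
H(X) = 1.0297, H(Y) = 0.6730, H(X,Y) = 1.6957
H(X|Y) = 1.0227, H(Y|X) = 0.6661

Verification:
H(X) - H(X|Y) = 1.0297 - 1.0227 = 0.0069
H(Y) - H(Y|X) = 0.6730 - 0.6661 = 0.0069
H(X) + H(Y) - H(X,Y) = 1.0297 + 0.6730 - 1.6957 = 0.0069

All forms give I(X;Y) = 0.0069 nats. ✓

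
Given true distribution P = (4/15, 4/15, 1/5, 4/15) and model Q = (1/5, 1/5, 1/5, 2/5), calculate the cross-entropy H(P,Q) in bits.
2.0553 bits

Cross-entropy: H(P,Q) = -Σ p(x) log q(x)

Alternatively: H(P,Q) = H(P) + D_KL(P||Q)
H(P) = 1.9899 bits
D_KL(P||Q) = 0.0654 bits

H(P,Q) = 1.9899 + 0.0654 = 2.0553 bits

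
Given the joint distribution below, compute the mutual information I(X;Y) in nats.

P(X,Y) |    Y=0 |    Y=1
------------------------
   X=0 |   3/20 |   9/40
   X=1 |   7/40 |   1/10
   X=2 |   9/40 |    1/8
0.0274 nats

Mutual information: I(X;Y) = H(X) + H(Y) - H(X,Y)

Marginals:
P(X) = (3/8, 11/40, 7/20), H(X) = 1.0903 nats
P(Y) = (11/20, 9/20), H(Y) = 0.6881 nats

Joint entropy: H(X,Y) = 1.7510 nats

I(X;Y) = 1.0903 + 0.6881 - 1.7510 = 0.0274 nats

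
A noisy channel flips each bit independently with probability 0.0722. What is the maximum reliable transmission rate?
0.6259 bits

For a binary symmetric channel (BSC) with error probability p:
Capacity C = 1 - H(p) bits per symbol

where H(p) = -p log₂(p) - (1-p) log₂(1-p) is the binary entropy function.

H(0.0722) = 0.3741 bits
C = 1 - 0.3741 = 0.6259 bits per symbol

This means we can reliably transmit up to 0.6259 bits of information per channel use.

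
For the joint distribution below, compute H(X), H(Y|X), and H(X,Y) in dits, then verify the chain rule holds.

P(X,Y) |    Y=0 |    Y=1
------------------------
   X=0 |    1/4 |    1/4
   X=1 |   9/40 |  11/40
H(X,Y) = 0.6010, H(X) = 0.3010, H(Y|X) = 0.2999 (all in dits)

Chain rule: H(X,Y) = H(X) + H(Y|X)

Left side — joint entropy directly:
H(X,Y) = -Σ p(x,y) log p(x,y) = 0.6010 dits

Right side — compute H(Y|X) from the conditional distributions:
P(X) = (1/2, 1/2), so H(X) = 0.3010 dits
H(Y|X) = Σ_x P(X=x) · H(Y|X=x):
  P(Y|X=0) = (1/2, 1/2), H(Y|X=0) = 0.3010, weight P(X=0) = 1/2
  P(Y|X=1) = (9/20, 11/20), H(Y|X=1) = 0.2989, weight P(X=1) = 1/2
H(Y|X) = 0.2999 dits

H(X) + H(Y|X) = 0.3010 + 0.2999 = 0.6010 dits

Both sides equal 0.6010 dits. ✓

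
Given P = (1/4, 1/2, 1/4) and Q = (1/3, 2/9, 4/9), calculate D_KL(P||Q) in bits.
0.2737 bits

KL divergence: D_KL(P||Q) = Σ p(x) log(p(x)/q(x))

Computing term by term:
  x=0: 1/4 × log_2[(1/4)/(1/3)] = 1/4 × -0.4150 = -0.1038
  x=1: 1/2 × log_2[(1/2)/(2/9)] = 1/2 × 1.1699 = 0.5850
  x=2: 1/4 × log_2[(1/4)/(4/9)] = 1/4 × -0.8301 = -0.2075

D_KL(P||Q) = 0.2737 bits

Note: KL divergence is always non-negative and equals 0 iff P = Q.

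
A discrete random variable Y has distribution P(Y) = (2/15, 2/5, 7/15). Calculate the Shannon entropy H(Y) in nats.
0.9908 nats

Shannon entropy is H(X) = -Σ p(x) log p(x).

For P = (2/15, 2/5, 7/15):
H = -2/15 × log_e(2/15) -2/5 × log_e(2/5) -7/15 × log_e(7/15)
H = 0.9908 nats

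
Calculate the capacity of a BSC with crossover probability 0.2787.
0.1463 bits

For a binary symmetric channel (BSC) with error probability p:
Capacity C = 1 - H(p) bits per symbol

where H(p) = -p log₂(p) - (1-p) log₂(1-p) is the binary entropy function.

H(0.2787) = 0.8537 bits
C = 1 - 0.8537 = 0.1463 bits per symbol

This means we can reliably transmit up to 0.1463 bits of information per channel use.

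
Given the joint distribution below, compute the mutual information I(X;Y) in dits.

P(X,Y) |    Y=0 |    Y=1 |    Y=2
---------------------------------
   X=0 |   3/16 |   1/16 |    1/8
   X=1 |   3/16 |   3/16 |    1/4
0.0097 dits

Mutual information: I(X;Y) = H(X) + H(Y) - H(X,Y)

Marginals:
P(X) = (3/8, 5/8), H(X) = 0.2873 dits
P(Y) = (3/8, 1/4, 3/8), H(Y) = 0.4700 dits

Joint entropy: H(X,Y) = 0.7476 dits

I(X;Y) = 0.2873 + 0.4700 - 0.7476 = 0.0097 dits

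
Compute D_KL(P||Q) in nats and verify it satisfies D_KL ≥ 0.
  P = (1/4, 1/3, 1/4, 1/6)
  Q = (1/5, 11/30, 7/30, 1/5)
0.0109 nats

KL divergence satisfies the Gibbs inequality: D_KL(P||Q) ≥ 0 for all distributions P, Q.

D_KL(P||Q) = Σ p(x) log(p(x)/q(x))
Term by term:
  x=0: 1/4 × log_e[(1/4)/(1/5)] = 0.0558
  x=1: 1/3 × log_e[(1/3)/(11/30)] = -0.0318
  x=2: 1/4 × log_e[(1/4)/(7/30)] = 0.0172
  x=3: 1/6 × log_e[(1/6)/(1/5)] = -0.0304
D_KL(P||Q) = 0.0109 nats

D_KL(P||Q) = 0.0109 ≥ 0 ✓

This non-negativity is a fundamental property: relative entropy cannot be negative because it measures how different Q is from P.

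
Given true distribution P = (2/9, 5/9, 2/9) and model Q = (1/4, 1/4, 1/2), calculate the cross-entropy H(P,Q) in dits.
0.5352 dits

Cross-entropy: H(P,Q) = -Σ p(x) log q(x)

Alternatively: H(P,Q) = H(P) + D_KL(P||Q)
H(P) = 0.4321 dits
D_KL(P||Q) = 0.1030 dits

H(P,Q) = 0.4321 + 0.1030 = 0.5352 dits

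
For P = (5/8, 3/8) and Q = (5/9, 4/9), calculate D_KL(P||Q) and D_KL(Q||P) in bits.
D_KL(P||Q) = 0.0143, D_KL(Q||P) = 0.0145

KL divergence is not symmetric: D_KL(P||Q) ≠ D_KL(Q||P) in general.

D_KL(P||Q) = 0.0143 bits
D_KL(Q||P) = 0.0145 bits

No, they are not equal!

This asymmetry is why KL divergence is not a true distance metric.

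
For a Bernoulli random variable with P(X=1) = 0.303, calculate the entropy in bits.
0.8849 bits

The binary entropy function is:
H(p) = -p log(p) - (1-p) log(1-p)

H(0.303) = -0.303 × log_2(0.303) - 0.697 × log_2(0.697)
H(0.303) = 0.8849 bits

Note: Binary entropy is maximized at p=0.5 (H=1 bit) and minimized at p=0 or p=1 (H=0).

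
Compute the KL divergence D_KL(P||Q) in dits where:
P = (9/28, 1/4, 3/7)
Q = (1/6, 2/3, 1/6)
0.1610 dits

KL divergence: D_KL(P||Q) = Σ p(x) log(p(x)/q(x))

Computing term by term:
  x=0: 9/28 × log_10[(9/28)/(1/6)] = 9/28 × 0.2852 = 0.0917
  x=1: 1/4 × log_10[(1/4)/(2/3)] = 1/4 × -0.4260 = -0.1065
  x=2: 3/7 × log_10[(3/7)/(1/6)] = 3/7 × 0.4102 = 0.1758

D_KL(P||Q) = 0.1610 dits

Note: KL divergence is always non-negative and equals 0 iff P = Q.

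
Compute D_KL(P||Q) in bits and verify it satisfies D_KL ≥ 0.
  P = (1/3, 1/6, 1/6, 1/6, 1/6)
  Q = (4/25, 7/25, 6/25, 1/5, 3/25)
0.1757 bits

KL divergence satisfies the Gibbs inequality: D_KL(P||Q) ≥ 0 for all distributions P, Q.

D_KL(P||Q) = Σ p(x) log(p(x)/q(x))
Term by term:
  x=0: 1/3 × log_2[(1/3)/(4/25)] = 0.3530
  x=1: 1/6 × log_2[(1/6)/(7/25)] = -0.1247
  x=2: 1/6 × log_2[(1/6)/(6/25)] = -0.0877
  x=3: 1/6 × log_2[(1/6)/(1/5)] = -0.0438
  x=4: 1/6 × log_2[(1/6)/(3/25)] = 0.0790
D_KL(P||Q) = 0.1757 bits

D_KL(P||Q) = 0.1757 ≥ 0 ✓

This non-negativity is a fundamental property: relative entropy cannot be negative because it measures how different Q is from P.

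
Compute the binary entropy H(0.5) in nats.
0.6931 nats

The binary entropy function is:
H(p) = -p log(p) - (1-p) log(1-p)

H(0.5) = -0.5 × log_e(0.5) - 0.5 × log_e(0.5)
H(0.5) = 0.6931 nats

Note: Binary entropy is maximized at p=0.5 (H=1 bit) and minimized at p=0 or p=1 (H=0).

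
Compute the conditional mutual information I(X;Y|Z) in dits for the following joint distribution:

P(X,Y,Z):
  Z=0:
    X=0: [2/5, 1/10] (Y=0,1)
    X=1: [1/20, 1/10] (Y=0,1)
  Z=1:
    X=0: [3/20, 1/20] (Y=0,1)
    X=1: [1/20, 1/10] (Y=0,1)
0.0376 dits

Conditional mutual information: I(X;Y|Z) = H(X|Z) + H(Y|Z) - H(X,Y|Z)

H(Z) = 0.2812
H(X,Z) = 0.5375 → H(X|Z) = 0.2563
H(Y,Z) = 0.5592 → H(Y|Z) = 0.2780
H(X,Y,Z) = 0.7779 → H(X,Y|Z) = 0.4967

I(X;Y|Z) = 0.2563 + 0.2780 - 0.4967 = 0.0376 dits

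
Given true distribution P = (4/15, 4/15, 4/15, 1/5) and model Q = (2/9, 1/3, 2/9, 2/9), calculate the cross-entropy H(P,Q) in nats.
1.3960 nats

Cross-entropy: H(P,Q) = -Σ p(x) log q(x)

Alternatively: H(P,Q) = H(P) + D_KL(P||Q)
H(P) = 1.3793 nats
D_KL(P||Q) = 0.0167 nats

H(P,Q) = 1.3793 + 0.0167 = 1.3960 nats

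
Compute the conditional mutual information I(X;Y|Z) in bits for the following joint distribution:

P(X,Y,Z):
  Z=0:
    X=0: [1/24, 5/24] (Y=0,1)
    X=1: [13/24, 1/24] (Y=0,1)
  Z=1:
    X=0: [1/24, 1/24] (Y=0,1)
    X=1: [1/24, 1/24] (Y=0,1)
0.3554 bits

Conditional mutual information: I(X;Y|Z) = H(X|Z) + H(Y|Z) - H(X,Y|Z)

H(Z) = 0.6500
H(X,Z) = 1.5511 → H(X|Z) = 0.9011
H(Y,Z) = 1.5511 → H(Y|Z) = 0.9011
H(X,Y,Z) = 2.0968 → H(X,Y|Z) = 1.4468

I(X;Y|Z) = 0.9011 + 0.9011 - 1.4468 = 0.3554 bits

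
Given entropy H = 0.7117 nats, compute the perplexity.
2.0375

Perplexity is e^H (or exp(H) for natural log).

H = 0.7117 nats
Perplexity = e^0.7117 = 2.0375

Interpretation: The model's uncertainty is equivalent to choosing uniformly among 2.0 options.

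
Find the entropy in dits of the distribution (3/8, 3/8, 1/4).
0.4700 dits

Shannon entropy is H(X) = -Σ p(x) log p(x).

For P = (3/8, 3/8, 1/4):
H = -3/8 × log_10(3/8) -3/8 × log_10(3/8) -1/4 × log_10(1/4)
H = 0.4700 dits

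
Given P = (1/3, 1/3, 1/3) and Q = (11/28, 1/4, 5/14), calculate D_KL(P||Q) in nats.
0.0181 nats

KL divergence: D_KL(P||Q) = Σ p(x) log(p(x)/q(x))

Computing term by term:
  x=0: 1/3 × log_e[(1/3)/(11/28)] = 1/3 × -0.1643 = -0.0548
  x=1: 1/3 × log_e[(1/3)/(1/4)] = 1/3 × 0.2877 = 0.0959
  x=2: 1/3 × log_e[(1/3)/(5/14)] = 1/3 × -0.0690 = -0.0230

D_KL(P||Q) = 0.0181 nats

Note: KL divergence is always non-negative and equals 0 iff P = Q.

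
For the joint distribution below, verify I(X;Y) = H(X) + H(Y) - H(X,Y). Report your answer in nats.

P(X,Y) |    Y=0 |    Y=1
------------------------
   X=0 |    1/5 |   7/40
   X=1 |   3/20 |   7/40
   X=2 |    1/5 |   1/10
I(X;Y) = 0.0138 nats

Mutual information has multiple equivalent forms:
- I(X;Y) = H(X) - H(X|Y)
- I(X;Y) = H(Y) - H(Y|X)
- I(X;Y) = H(X) + H(Y) - H(X,Y)

Computing all quantities:
H(X) = 1.0943, H(Y) = 0.6881, H(X,Y) = 1.7686
H(X|Y) = 1.0805, H(Y|X) = 0.6744

Verification:
H(X) - H(X|Y) = 1.0943 - 1.0805 = 0.0138
H(Y) - H(Y|X) = 0.6881 - 0.6744 = 0.0138
H(X) + H(Y) - H(X,Y) = 1.0943 + 0.6881 - 1.7686 = 0.0138

All forms give I(X;Y) = 0.0138 nats. ✓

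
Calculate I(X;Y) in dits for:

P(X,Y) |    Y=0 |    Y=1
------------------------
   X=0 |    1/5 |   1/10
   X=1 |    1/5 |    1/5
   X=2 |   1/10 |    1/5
0.0148 dits

Mutual information: I(X;Y) = H(X) + H(Y) - H(X,Y)

Marginals:
P(X) = (3/10, 2/5, 3/10), H(X) = 0.4729 dits
P(Y) = (1/2, 1/2), H(Y) = 0.3010 dits

Joint entropy: H(X,Y) = 0.7592 dits

I(X;Y) = 0.4729 + 0.3010 - 0.7592 = 0.0148 dits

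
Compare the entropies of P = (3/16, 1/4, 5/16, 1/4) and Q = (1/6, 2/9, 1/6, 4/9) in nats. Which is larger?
P

Computing entropies in nats:
H(P) = 1.3705
H(Q) = 1.2919

Distribution P has higher entropy.

Intuition: The distribution closer to uniform (more spread out) has higher entropy.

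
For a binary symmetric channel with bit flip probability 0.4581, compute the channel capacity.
0.0051 bits

For a binary symmetric channel (BSC) with error probability p:
Capacity C = 1 - H(p) bits per symbol

where H(p) = -p log₂(p) - (1-p) log₂(1-p) is the binary entropy function.

H(0.4581) = 0.9949 bits
C = 1 - 0.9949 = 0.0051 bits per symbol

This means we can reliably transmit up to 0.0051 bits of information per channel use.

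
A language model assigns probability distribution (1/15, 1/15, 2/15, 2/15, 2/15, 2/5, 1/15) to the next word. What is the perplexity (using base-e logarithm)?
5.5516

Perplexity is e^H (or exp(H) for natural log).

First, H = -Σ p log p = 1.7141 nats
Perplexity = e^1.7141 = 5.5516

Interpretation: The model's uncertainty is equivalent to choosing uniformly among 5.6 options.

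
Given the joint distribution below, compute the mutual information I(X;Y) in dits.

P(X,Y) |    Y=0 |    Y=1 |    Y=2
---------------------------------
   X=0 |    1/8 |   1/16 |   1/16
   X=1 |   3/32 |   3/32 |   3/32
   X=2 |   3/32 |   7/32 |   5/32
0.0159 dits

Mutual information: I(X;Y) = H(X) + H(Y) - H(X,Y)

Marginals:
P(X) = (1/4, 9/32, 15/32), H(X) = 0.4597 dits
P(Y) = (5/16, 3/8, 5/16), H(Y) = 0.4755 dits

Joint entropy: H(X,Y) = 0.9193 dits

I(X;Y) = 0.4597 + 0.4755 - 0.9193 = 0.0159 dits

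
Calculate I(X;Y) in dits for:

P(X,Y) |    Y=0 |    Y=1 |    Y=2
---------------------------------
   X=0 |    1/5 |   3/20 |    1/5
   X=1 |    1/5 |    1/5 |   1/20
0.0203 dits

Mutual information: I(X;Y) = H(X) + H(Y) - H(X,Y)

Marginals:
P(X) = (11/20, 9/20), H(X) = 0.2989 dits
P(Y) = (2/5, 7/20, 1/4), H(Y) = 0.4693 dits

Joint entropy: H(X,Y) = 0.7478 dits

I(X;Y) = 0.2989 + 0.4693 - 0.7478 = 0.0203 dits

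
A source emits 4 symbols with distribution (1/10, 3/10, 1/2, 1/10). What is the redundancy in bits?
0.3145 bits

Redundancy measures how far a source is from maximum entropy:
R = H_max - H(X)

Maximum entropy for 4 symbols: H_max = log_2(4) = 2.0000 bits
Actual entropy: H(X) = 1.6855 bits
Redundancy: R = 2.0000 - 1.6855 = 0.3145 bits

This redundancy represents potential for compression: the source could be compressed by 0.3145 bits per symbol.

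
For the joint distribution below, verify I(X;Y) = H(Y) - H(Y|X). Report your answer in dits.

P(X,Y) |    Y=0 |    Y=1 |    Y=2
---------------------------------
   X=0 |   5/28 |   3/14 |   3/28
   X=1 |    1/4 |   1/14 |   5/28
I(X;Y) = 0.0227 dits

Mutual information has multiple equivalent forms:
- I(X;Y) = H(X) - H(X|Y)
- I(X;Y) = H(Y) - H(Y|X)
- I(X;Y) = H(X) + H(Y) - H(X,Y)

Computing all quantities:
H(X) = 0.3010, H(Y) = 0.4686, H(X,Y) = 0.7469
H(X|Y) = 0.2783, H(Y|X) = 0.4459

Verification:
H(X) - H(X|Y) = 0.3010 - 0.2783 = 0.0227
H(Y) - H(Y|X) = 0.4686 - 0.4459 = 0.0227
H(X) + H(Y) - H(X,Y) = 0.3010 + 0.4686 - 0.7469 = 0.0227

All forms give I(X;Y) = 0.0227 dits. ✓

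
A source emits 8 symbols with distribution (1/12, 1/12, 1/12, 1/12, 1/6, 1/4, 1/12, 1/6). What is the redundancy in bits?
0.1446 bits

Redundancy measures how far a source is from maximum entropy:
R = H_max - H(X)

Maximum entropy for 8 symbols: H_max = log_2(8) = 3.0000 bits
Actual entropy: H(X) = 2.8554 bits
Redundancy: R = 3.0000 - 2.8554 = 0.1446 bits

This redundancy represents potential for compression: the source could be compressed by 0.1446 bits per symbol.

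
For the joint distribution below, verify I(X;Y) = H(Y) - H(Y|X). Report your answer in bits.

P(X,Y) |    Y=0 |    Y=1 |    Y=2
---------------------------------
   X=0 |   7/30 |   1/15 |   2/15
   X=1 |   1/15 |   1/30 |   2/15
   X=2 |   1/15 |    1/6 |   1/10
I(X;Y) = 0.1380 bits

Mutual information has multiple equivalent forms:
- I(X;Y) = H(X) - H(X|Y)
- I(X;Y) = H(Y) - H(Y|X)
- I(X;Y) = H(X) + H(Y) - H(X,Y)

Computing all quantities:
H(X) = 1.5410, H(Y) = 1.5700, H(X,Y) = 2.9730
H(X|Y) = 1.4030, H(Y|X) = 1.4320

Verification:
H(X) - H(X|Y) = 1.5410 - 1.4030 = 0.1380
H(Y) - H(Y|X) = 1.5700 - 1.4320 = 0.1380
H(X) + H(Y) - H(X,Y) = 1.5410 + 1.5700 - 2.9730 = 0.1380

All forms give I(X;Y) = 0.1380 bits. ✓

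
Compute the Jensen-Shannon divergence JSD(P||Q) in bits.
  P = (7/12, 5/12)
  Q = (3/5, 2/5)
0.0002 bits

Jensen-Shannon divergence is:
JSD(P||Q) = 0.5 × D_KL(P||M) + 0.5 × D_KL(Q||M)
where M = 0.5 × (P + Q) is the mixture distribution.

M = 0.5 × (7/12, 5/12) + 0.5 × (3/5, 2/5) = (0.591667, 0.408333)

D_KL(P||M) = 0.0002 bits
D_KL(Q||M) = 0.0002 bits

JSD(P||Q) = 0.5 × 0.0002 + 0.5 × 0.0002 = 0.0002 bits

Unlike KL divergence, JSD is symmetric and bounded: 0 ≤ JSD ≤ log(2).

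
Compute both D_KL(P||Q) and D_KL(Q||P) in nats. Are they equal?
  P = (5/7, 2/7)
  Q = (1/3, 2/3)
D_KL(P||Q) = 0.3023, D_KL(Q||P) = 0.3108

KL divergence is not symmetric: D_KL(P||Q) ≠ D_KL(Q||P) in general.

D_KL(P||Q) = 0.3023 nats
D_KL(Q||P) = 0.3108 nats

No, they are not equal!

This asymmetry is why KL divergence is not a true distance metric.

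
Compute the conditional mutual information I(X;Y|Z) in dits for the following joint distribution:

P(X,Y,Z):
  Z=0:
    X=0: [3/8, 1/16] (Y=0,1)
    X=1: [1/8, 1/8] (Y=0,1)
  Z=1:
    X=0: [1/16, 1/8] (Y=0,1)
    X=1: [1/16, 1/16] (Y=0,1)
0.0236 dits

Conditional mutual information: I(X;Y|Z) = H(X|Z) + H(Y|Z) - H(X,Y|Z)

H(Z) = 0.2697
H(X,Z) = 0.5568 → H(X|Z) = 0.2871
H(Y,Z) = 0.5360 → H(Y|Z) = 0.2663
H(X,Y,Z) = 0.7994 → H(X,Y|Z) = 0.5297

I(X;Y|Z) = 0.2871 + 0.2663 - 0.5297 = 0.0236 dits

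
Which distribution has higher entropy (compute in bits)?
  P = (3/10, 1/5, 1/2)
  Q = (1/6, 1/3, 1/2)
P

Computing entropies in bits:
H(P) = 1.4855
H(Q) = 1.4591

Distribution P has higher entropy.

Intuition: The distribution closer to uniform (more spread out) has higher entropy.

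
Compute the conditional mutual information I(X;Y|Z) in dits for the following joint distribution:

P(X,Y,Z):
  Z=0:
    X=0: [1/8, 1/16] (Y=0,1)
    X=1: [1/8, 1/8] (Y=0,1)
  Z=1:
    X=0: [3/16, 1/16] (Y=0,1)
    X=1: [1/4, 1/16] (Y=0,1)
0.0031 dits

Conditional mutual information: I(X;Y|Z) = H(X|Z) + H(Y|Z) - H(X,Y|Z)

H(Z) = 0.2976
H(X,Z) = 0.5952 → H(X|Z) = 0.2976
H(Y,Z) = 0.5568 → H(Y|Z) = 0.2592
H(X,Y,Z) = 0.8513 → H(X,Y|Z) = 0.5536

I(X;Y|Z) = 0.2976 + 0.2592 - 0.5536 = 0.0031 dits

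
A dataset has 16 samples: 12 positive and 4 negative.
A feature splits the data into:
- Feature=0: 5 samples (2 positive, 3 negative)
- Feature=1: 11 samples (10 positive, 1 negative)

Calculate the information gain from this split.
0.2057 bits

Information Gain = H(Y) - H(Y|Feature)

Before split:
P(positive) = 12/16 = 0.7500
H(Y) = 0.8113 bits

After split:
Feature=0: H = 0.9710 bits (weight = 5/16)
Feature=1: H = 0.4395 bits (weight = 11/16)
H(Y|Feature) = (5/16)×0.9710 + (11/16)×0.4395 = 0.6056 bits

Information Gain = 0.8113 - 0.6056 = 0.2057 bits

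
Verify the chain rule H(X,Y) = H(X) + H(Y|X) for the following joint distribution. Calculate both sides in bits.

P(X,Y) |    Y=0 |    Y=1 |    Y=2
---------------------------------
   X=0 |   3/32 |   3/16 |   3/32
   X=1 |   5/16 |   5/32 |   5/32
H(X,Y) = 2.4544, H(X) = 0.9544, H(Y|X) = 1.5000 (all in bits)

Chain rule: H(X,Y) = H(X) + H(Y|X)

Left side — joint entropy directly:
H(X,Y) = -Σ p(x,y) log p(x,y) = 2.4544 bits

Right side — compute H(Y|X) from the conditional distributions:
P(X) = (3/8, 5/8), so H(X) = 0.9544 bits
H(Y|X) = Σ_x P(X=x) · H(Y|X=x):
  P(Y|X=0) = (1/4, 1/2, 1/4), H(Y|X=0) = 1.5000, weight P(X=0) = 3/8
  P(Y|X=1) = (1/2, 1/4, 1/4), H(Y|X=1) = 1.5000, weight P(X=1) = 5/8
H(Y|X) = 1.5000 bits

H(X) + H(Y|X) = 0.9544 + 1.5000 = 2.4544 bits

Both sides equal 2.4544 bits. ✓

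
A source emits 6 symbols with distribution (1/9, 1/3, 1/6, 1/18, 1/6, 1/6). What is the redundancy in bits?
0.1803 bits

Redundancy measures how far a source is from maximum entropy:
R = H_max - H(X)

Maximum entropy for 6 symbols: H_max = log_2(6) = 2.5850 bits
Actual entropy: H(X) = 2.4047 bits
Redundancy: R = 2.5850 - 2.4047 = 0.1803 bits

This redundancy represents potential for compression: the source could be compressed by 0.1803 bits per symbol.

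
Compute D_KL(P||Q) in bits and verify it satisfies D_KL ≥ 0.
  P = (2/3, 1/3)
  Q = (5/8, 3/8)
0.0054 bits

KL divergence satisfies the Gibbs inequality: D_KL(P||Q) ≥ 0 for all distributions P, Q.

D_KL(P||Q) = Σ p(x) log(p(x)/q(x))
Term by term:
  x=0: 2/3 × log_2[(2/3)/(5/8)] = 0.0621
  x=1: 1/3 × log_2[(1/3)/(3/8)] = -0.0566
D_KL(P||Q) = 0.0054 bits

D_KL(P||Q) = 0.0054 ≥ 0 ✓

This non-negativity is a fundamental property: relative entropy cannot be negative because it measures how different Q is from P.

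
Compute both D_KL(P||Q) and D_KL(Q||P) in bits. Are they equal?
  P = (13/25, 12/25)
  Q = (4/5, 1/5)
D_KL(P||Q) = 0.2831, D_KL(Q||P) = 0.2446

KL divergence is not symmetric: D_KL(P||Q) ≠ D_KL(Q||P) in general.

D_KL(P||Q) = 0.2831 bits
D_KL(Q||P) = 0.2446 bits

No, they are not equal!

This asymmetry is why KL divergence is not a true distance metric.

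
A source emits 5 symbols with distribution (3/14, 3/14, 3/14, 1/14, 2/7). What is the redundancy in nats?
0.0727 nats

Redundancy measures how far a source is from maximum entropy:
R = H_max - H(X)

Maximum entropy for 5 symbols: H_max = log_e(5) = 1.6094 nats
Actual entropy: H(X) = 1.5367 nats
Redundancy: R = 1.6094 - 1.5367 = 0.0727 nats

This redundancy represents potential for compression: the source could be compressed by 0.0727 nats per symbol.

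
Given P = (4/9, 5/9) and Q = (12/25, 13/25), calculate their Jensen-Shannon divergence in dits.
0.0003 dits

Jensen-Shannon divergence is:
JSD(P||Q) = 0.5 × D_KL(P||M) + 0.5 × D_KL(Q||M)
where M = 0.5 × (P + Q) is the mixture distribution.

M = 0.5 × (4/9, 5/9) + 0.5 × (12/25, 13/25) = (0.462222, 0.537778)

D_KL(P||M) = 0.0003 dits
D_KL(Q||M) = 0.0003 dits

JSD(P||Q) = 0.5 × 0.0003 + 0.5 × 0.0003 = 0.0003 dits

Unlike KL divergence, JSD is symmetric and bounded: 0 ≤ JSD ≤ log(2).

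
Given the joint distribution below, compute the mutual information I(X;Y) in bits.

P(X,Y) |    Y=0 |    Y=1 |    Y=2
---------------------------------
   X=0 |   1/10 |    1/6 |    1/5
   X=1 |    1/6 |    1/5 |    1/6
0.0133 bits

Mutual information: I(X;Y) = H(X) + H(Y) - H(X,Y)

Marginals:
P(X) = (7/15, 8/15), H(X) = 0.9968 bits
P(Y) = (4/15, 11/30, 11/30), H(Y) = 1.5700 bits

Joint entropy: H(X,Y) = 2.5534 bits

I(X;Y) = 0.9968 + 1.5700 - 2.5534 = 0.0133 bits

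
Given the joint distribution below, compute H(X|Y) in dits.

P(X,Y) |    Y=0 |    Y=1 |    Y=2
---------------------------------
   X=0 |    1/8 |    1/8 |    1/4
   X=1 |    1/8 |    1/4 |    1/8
0.2826 dits

Using the chain rule: H(X|Y) = H(X,Y) - H(Y)

First, compute H(X,Y) = 0.7526 dits

Marginal P(Y) = (1/4, 3/8, 3/8)
H(Y) = 0.4700 dits

H(X|Y) = H(X,Y) - H(Y) = 0.7526 - 0.4700 = 0.2826 dits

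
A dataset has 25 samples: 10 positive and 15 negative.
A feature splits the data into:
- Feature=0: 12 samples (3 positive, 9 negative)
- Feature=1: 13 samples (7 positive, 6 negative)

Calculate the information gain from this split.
0.0638 bits

Information Gain = H(Y) - H(Y|Feature)

Before split:
P(positive) = 10/25 = 0.4000
H(Y) = 0.9710 bits

After split:
Feature=0: H = 0.8113 bits (weight = 12/25)
Feature=1: H = 0.9957 bits (weight = 13/25)
H(Y|Feature) = (12/25)×0.8113 + (13/25)×0.9957 = 0.9072 bits

Information Gain = 0.9710 - 0.9072 = 0.0638 bits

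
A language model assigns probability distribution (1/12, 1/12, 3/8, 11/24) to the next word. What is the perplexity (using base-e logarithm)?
3.1253

Perplexity is e^H (or exp(H) for natural log).

First, H = -Σ p log p = 1.1395 nats
Perplexity = e^1.1395 = 3.1253

Interpretation: The model's uncertainty is equivalent to choosing uniformly among 3.1 options.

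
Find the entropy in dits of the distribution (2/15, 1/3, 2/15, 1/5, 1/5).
0.6720 dits

Shannon entropy is H(X) = -Σ p(x) log p(x).

For P = (2/15, 1/3, 2/15, 1/5, 1/5):
H = -2/15 × log_10(2/15) -1/3 × log_10(1/3) -2/15 × log_10(2/15) -1/5 × log_10(1/5) -1/5 × log_10(1/5)
H = 0.6720 dits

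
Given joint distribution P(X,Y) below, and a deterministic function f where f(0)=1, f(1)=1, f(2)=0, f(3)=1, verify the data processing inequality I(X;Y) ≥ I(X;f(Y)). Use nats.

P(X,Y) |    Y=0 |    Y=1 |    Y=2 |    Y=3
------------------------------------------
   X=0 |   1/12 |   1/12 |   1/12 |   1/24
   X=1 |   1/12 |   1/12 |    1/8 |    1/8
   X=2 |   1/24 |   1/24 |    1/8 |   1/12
I(X;Y) = 0.0304, I(X;f(Y)) = 0.0083, inequality holds: 0.0304 ≥ 0.0083

Data Processing Inequality: For any Markov chain X → Y → Z, we have I(X;Y) ≥ I(X;Z).

Here Z = f(Y) is a deterministic function of Y, forming X → Y → Z.

Original I(X;Y) = 0.0304 nats

After applying f:
P(X,Z) where Z=f(Y):
- P(X,Z=0) = P(X,Y=2)
- P(X,Z=1) = P(X,Y=0) + P(X,Y=1) + P(X,Y=3)

I(X;Z) = I(X;f(Y)) = 0.0083 nats

Verification: 0.0304 ≥ 0.0083 ✓

Information cannot be created by processing; the function f can only lose information about X.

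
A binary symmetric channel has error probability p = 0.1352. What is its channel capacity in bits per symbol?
0.4285 bits

For a binary symmetric channel (BSC) with error probability p:
Capacity C = 1 - H(p) bits per symbol

where H(p) = -p log₂(p) - (1-p) log₂(1-p) is the binary entropy function.

H(0.1352) = 0.5715 bits
C = 1 - 0.5715 = 0.4285 bits per symbol

This means we can reliably transmit up to 0.4285 bits of information per channel use.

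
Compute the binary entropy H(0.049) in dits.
0.0849 dits

The binary entropy function is:
H(p) = -p log(p) - (1-p) log(1-p)

H(0.049) = -0.049 × log_10(0.049) - 0.951 × log_10(0.951)
H(0.049) = 0.0849 dits

Note: Binary entropy is maximized at p=0.5 (H=1 bit) and minimized at p=0 or p=1 (H=0).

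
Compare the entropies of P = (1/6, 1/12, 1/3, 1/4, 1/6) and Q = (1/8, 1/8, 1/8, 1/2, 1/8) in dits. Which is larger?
P

Computing entropies in dits:
H(P) = 0.6589
H(Q) = 0.6021

Distribution P has higher entropy.

Intuition: The distribution closer to uniform (more spread out) has higher entropy.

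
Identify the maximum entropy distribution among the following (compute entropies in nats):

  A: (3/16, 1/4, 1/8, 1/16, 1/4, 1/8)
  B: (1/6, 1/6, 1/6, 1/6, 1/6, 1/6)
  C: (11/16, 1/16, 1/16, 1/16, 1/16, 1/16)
B

For a discrete distribution over n outcomes, entropy is maximized by the uniform distribution.

Computing entropies:
H(A) = 1.7002 nats
H(B) = 1.7918 nats
H(C) = 1.1240 nats

The uniform distribution (where all probabilities equal 1/6) achieves the maximum entropy of log_e(6) = 1.7918 nats.

Distribution B has the highest entropy.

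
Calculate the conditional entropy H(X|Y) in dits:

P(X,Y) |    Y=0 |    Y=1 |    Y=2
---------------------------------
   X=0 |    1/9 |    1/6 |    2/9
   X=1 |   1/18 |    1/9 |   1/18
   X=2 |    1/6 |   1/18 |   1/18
0.4184 dits

Using the chain rule: H(X|Y) = H(X,Y) - H(Y)

First, compute H(X,Y) = 0.8955 dits

Marginal P(Y) = (1/3, 1/3, 1/3)
H(Y) = 0.4771 dits

H(X|Y) = H(X,Y) - H(Y) = 0.8955 - 0.4771 = 0.4184 dits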